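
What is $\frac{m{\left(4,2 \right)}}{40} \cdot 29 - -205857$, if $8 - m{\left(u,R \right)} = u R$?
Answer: $205857$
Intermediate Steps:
$m{\left(u,R \right)} = 8 - R u$ ($m{\left(u,R \right)} = 8 - u R = 8 - R u$)
$\frac{m{\left(4,2 \right)}}{40} \cdot 29 - -205857 = \frac{8 - 2 \cdot 4}{40} \cdot 29 - -205857 = \left(8 - 8\right) \frac{1}{40} \cdot 29 + 205857 = 0 \cdot \frac{1}{40} \cdot 29 + 205857 = 0 \cdot 29 + 205857 = 0 + 205857 = 205857$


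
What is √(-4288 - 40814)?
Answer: I*√45102 ≈ 212.37*I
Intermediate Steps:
√(-4288 - 40814) = √(-45102) = I*√45102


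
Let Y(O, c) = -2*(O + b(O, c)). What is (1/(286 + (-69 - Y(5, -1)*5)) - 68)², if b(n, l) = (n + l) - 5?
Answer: 305375625/66049 ≈ 4623.5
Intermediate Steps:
b(n, l) = -5 + l + n (b(n, l) = (l + n) - 5 = -5 + l + n)
Y(O, c) = 10 - 4*O - 2*c (Y(O, c) = -2*(O + (-5 + c + O)) = -2*(O + (-5 + O + c)) = -2*(-5 + c + 2*O) = 10 - 4*O - 2*c)
(1/(286 + (-69 - Y(5, -1)*5)) - 68)² = (1/(286 + (-69 - (10 - 4*5 - 2*(-1))*5)) - 68)² = (1/(286 + (-69 - (10 - 20 + 2)*5)) - 68)² = (1/(286 + (-69 - (-8)*5)) - 68)² = (1/(286 + (-69 - 1*(-40))) - 68)² = (1/(286 + (-69 + 40)) - 68)² = (1/(286 - 29) - 68)² = (1/257 - 68)² = (-17475/257)² = 305375625/66049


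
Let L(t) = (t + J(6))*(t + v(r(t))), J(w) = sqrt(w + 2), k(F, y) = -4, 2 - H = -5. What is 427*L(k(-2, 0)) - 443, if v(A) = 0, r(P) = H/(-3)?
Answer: 6389 - 3416*sqrt(2) ≈ 1558.0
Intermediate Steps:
H = 7 (H = 2 - 1*(-5) = 2 + 5 = 7)
r(P) = -7/3 (r(P) = 7/(-3) = 7*(-1/3) = -7/3)
J(w) = sqrt(2 + w)
L(t) = t*(t + 2*sqrt(2)) (L(t) = (t + sqrt(2 + 6))*(t + 0) = (t + sqrt(8))*t = (t + 2*sqrt(2))*t = t*(t + 2*sqrt(2)))
427*L(k(-2, 0)) - 443 = 427*(-4*(-4 + 2*sqrt(2))) - 443 = 427*(16 - 8*sqrt(2)) - 443 = (6832 - 3416*sqrt(2)) - 443 = 6389 - 3416*sqrt(2)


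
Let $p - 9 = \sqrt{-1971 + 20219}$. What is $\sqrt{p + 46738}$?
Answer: $\sqrt{46747 + 2 \sqrt{4562}} \approx 216.52$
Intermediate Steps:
$p = 9 + 2 \sqrt{4562}$ ($p = 9 + \sqrt{-1971 + 20219} = 9 + \sqrt{18248} = 9 + 2 \sqrt{4562} \approx 144.09$)
$\sqrt{p + 46738} = \sqrt{\left(9 + 2 \sqrt{4562}\right) + 46738} = \sqrt{46747 + 2 \sqrt{4562}}$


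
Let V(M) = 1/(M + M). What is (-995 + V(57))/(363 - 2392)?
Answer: 113429/231306 ≈ 0.49039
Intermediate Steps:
V(M) = 1/(2*M)
(-995 + V(57))/(363 - 2392) = (-995 + (1/2)/57)/(363 - 2392) = (-995 + (1/2)*(1/57))/(-2029) = (-995 + 1/114)*(-1/2029) = -113429/114*(-1/2029) = 113429/231306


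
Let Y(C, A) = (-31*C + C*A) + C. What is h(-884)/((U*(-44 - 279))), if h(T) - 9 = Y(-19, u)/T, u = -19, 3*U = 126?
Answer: -7025/11992344 ≈ -0.00058579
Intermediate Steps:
U = 42 (U = (1/3)*126 = 42)
Y(C, A) = -30*C + A*C (Y(C, A) = (-31*C + A*C) + C = -30*C + A*C)
h(T) = 9 + 931/T (h(T) = 9 + (-19*(-30 - 19))/T = 9 + (-19*(-49))/T = 9 + 931/T)
h(-884)/((U*(-44 - 279))) = (9 + 931/(-884))/((42*(-44 - 279))) = (9 + 931*(-1/884))/((42*(-323))) = (9 - 931/884)/(-13566) = (7025/884)*(-1/13566) = -7025/11992344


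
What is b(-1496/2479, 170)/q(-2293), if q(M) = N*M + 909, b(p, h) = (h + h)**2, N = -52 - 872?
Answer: 115600/2119641 ≈ 0.054538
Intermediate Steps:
N = -924
b(p, h) = 4*h**2 (b(p, h) = (2*h)**2 = 4*h**2)
q(M) = 909 - 924*M (q(M) = -924*M + 909 = 909 - 924*M)
b(-1496/2479, 170)/q(-2293) = (4*170**2)/(909 - 924*(-2293)) = (4*28900)/(909 + 2118732) = 115600/2119641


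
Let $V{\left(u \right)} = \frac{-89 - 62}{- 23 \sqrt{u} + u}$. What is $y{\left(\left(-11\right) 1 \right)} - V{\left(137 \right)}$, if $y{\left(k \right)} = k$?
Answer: $- \frac{4463}{392} - \frac{3473 \sqrt{137}}{53704} \approx -12.142$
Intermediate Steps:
$V{\left(u \right)} = - \frac{151}{u - 23 \sqrt{u}}$
$y{\left(\left(-11\right) 1 \right)} - V{\left(137 \right)} = \left(-11\right) 1 - \frac{151}{\left(-1\right) 137 + 23 \sqrt{137}} = -11 - \frac{151}{-137 + 23 \sqrt{137}}$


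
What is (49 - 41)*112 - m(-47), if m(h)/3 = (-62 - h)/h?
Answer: 42067/47 ≈ 895.04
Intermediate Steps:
m(h) = 3*(-62 - h)/h (m(h) = 3*((-62 - h)/h) = 3*(-62 - h)/h)
(49 - 41)*112 - m(-47) = (49 - 41)*112 - (-3 - 186/(-47)) = 8*112 - (-3 - 186*(-1/47)) = 896 - (-3 + 186/47) = 896 - 1*45/47 = 896 - 45/47 = 42067/47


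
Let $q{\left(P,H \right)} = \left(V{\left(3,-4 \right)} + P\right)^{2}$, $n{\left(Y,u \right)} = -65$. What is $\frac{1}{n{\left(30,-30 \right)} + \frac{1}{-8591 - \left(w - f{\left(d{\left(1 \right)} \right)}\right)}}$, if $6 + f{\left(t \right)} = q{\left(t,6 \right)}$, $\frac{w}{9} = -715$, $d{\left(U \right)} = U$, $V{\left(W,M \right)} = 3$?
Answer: $- \frac{2146}{139491} \approx -0.015385$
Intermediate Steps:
$w = -6435$ ($w = 9 \left(-715\right) = -6435$)
$q{\left(P,H \right)} = \left(3 + P\right)^{2}$
$f{\left(t \right)} = -6 + \left(3 + t\right)^{2}$
$\frac{1}{n{\left(30,-30 \right)} + \frac{1}{-8591 - \left(w - f{\left(d{\left(1 \right)} \right)}\right)}} = \frac{1}{-65 + \frac{1}{-8591 - \left(-6429 - \left(3 + 1\right)^{2}\right)}} = \frac{1}{-65 + \frac{1}{-8591 + \left(\left(-6 + 4^{2}\right) + 6435\right)}} = \frac{1}{-65 + \frac{1}{-8591 + \left(\left(-6 + 16\right) + 6435\right)}} = \frac{1}{-65 + \frac{1}{-8591 + \left(10 + 6435\right)}} = \frac{1}{-65 + \frac{1}{-8591 + 6445}} = \frac{1}{-65 + \frac{1}{-2146}} = \frac{1}{-65 - \frac{1}{2146}} = \frac{1}{- \frac{139491}{2146}} = - \frac{2146}{139491}$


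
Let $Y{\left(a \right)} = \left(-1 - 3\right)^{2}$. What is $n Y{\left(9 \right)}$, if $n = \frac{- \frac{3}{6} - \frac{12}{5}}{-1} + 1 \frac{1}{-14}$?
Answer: $\frac{1584}{35} \approx 45.257$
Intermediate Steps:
$Y{\left(a \right)} = 16$ ($Y{\left(a \right)} = \left(-4\right)^{2} = 16$)
$n = \frac{99}{35}$ ($n = \left(\left(-3\right) \frac{1}{6} - \frac{12}{5}\right) \left(-1\right) + 1 \left(- \frac{1}{14}\right) = \left(- \frac{1}{2} - \frac{12}{5}\right) \left(-1\right) - \frac{1}{14} = \left(- \frac{29}{10}\right) \left(-1\right) - \frac{1}{14} = \frac{29}{10} - \frac{1}{14} = \frac{99}{35} \approx 2.8286$)
$n Y{\left(9 \right)} = \frac{99}{35} \cdot 16 = \frac{1584}{35}$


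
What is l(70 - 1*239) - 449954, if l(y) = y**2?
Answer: -421393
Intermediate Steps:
l(70 - 1*239) - 449954 = (70 - 1*239)**2 - 449954 = (70 - 239)**2 - 449954 = (-169)**2 - 449954 = 28561 - 449954 = -421393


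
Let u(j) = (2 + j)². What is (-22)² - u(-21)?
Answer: 123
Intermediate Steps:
(-22)² - u(-21) = (-22)² - (2 - 21)² = 484 - 1*(-19)² = 484 - 1*361 = 484 - 361 = 123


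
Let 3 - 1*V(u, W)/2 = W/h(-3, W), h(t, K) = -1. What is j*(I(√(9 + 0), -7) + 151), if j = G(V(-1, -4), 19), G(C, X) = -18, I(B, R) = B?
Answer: -2772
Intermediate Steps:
V(u, W) = 6 + 2*W (V(u, W) = 6 - 2*W/(-1) = 6 - 2*W*(-1) = 6 - (-2)*W = 6 + 2*W)
j = -18
j*(I(√(9 + 0), -7) + 151) = -18*(√(9 + 0) + 151) = -18*(√9 + 151) = -18*(3 + 151) = -18*154 = -2772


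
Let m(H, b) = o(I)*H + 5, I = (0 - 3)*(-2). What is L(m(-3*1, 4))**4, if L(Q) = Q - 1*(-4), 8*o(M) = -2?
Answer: 2313441/256 ≈ 9036.9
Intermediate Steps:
I = 6 (I = -3*(-2) = 6)
o(M) = -1/4 (o(M) = (1/8)*(-2) = -1/4)
m(H, b) = 5 - H/4 (m(H, b) = -H/4 + 5 = 5 - H/4)
L(Q) = 4 + Q (L(Q) = Q + 4 = 4 + Q)
L(m(-3*1, 4))**4 = (4 + (5 - (-3)/4))**4 = (4 + (5 - 1/4*(-3)))**4 = (4 + (5 + 3/4))**4 = (4 + 23/4)**4 = (39/4)**4 = 2313441/256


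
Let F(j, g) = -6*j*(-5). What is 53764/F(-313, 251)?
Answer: -26882/4695 ≈ -5.7257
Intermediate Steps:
F(j, g) = 30*j
53764/F(-313, 251) = 53764/((30*(-313))) = 53764/(-9390) = 53764*(-1/9390) = -26882/4695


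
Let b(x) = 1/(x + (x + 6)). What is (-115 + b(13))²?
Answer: 13535041/1024 ≈ 13218.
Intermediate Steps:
b(x) = 1/(6 + 2*x) (b(x) = 1/(x + (6 + x)) = 1/(6 + 2*x))
(-115 + b(13))² = (-115 + 1/(2*(3 + 13)))² = (-115 + (½)/16)² = (-115 + (½)*(1/16))² = (-115 + 1/32)² = (-3679/32)² = 13535041/1024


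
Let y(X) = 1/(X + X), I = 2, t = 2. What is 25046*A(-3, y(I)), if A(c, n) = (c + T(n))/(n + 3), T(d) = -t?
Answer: -500920/13 ≈ -38532.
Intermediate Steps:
T(d) = -2 (T(d) = -1*2 = -2)
y(X) = 1/(2*X)
A(c, n) = (-2 + c)/(3 + n) (A(c, n) = (c - 2)/(n + 3) = (-2 + c)/(3 + n))
25046*A(-3, y(I)) = 25046*((-2 - 3)/(3 + (½)/2)) = 25046*(-5/(3 + (½)*(½))) = 25046*(-5/(3 + ¼)) = 25046*(-5/(13/4)) = 25046*((4/13)*(-5)) = 25046*(-20/13) = -500920/13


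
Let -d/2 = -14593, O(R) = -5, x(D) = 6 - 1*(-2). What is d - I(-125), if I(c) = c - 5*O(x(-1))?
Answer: 29286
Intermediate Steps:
x(D) = 8 (x(D) = 6 + 2 = 8)
d = 29186 (d = -2*(-14593) = 29186)
I(c) = 25 + c (I(c) = c - 5*(-5) = c + 25 = 25 + c)
d - I(-125) = 29186 - (25 - 125) = 29186 - 1*(-100) = 29186 + 100 = 29286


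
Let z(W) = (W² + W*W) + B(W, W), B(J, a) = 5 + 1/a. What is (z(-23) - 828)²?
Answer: 29203216/529 ≈ 55205.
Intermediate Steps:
z(W) = 5 + 1/W + 2*W² (z(W) = (W² + W*W) + (5 + 1/W) = (W² + W²) + (5 + 1/W) = 2*W² + (5 + 1/W) = 5 + 1/W + 2*W²)
(z(-23) - 828)² = ((5 + 1/(-23) + 2*(-23)²) - 828)² = ((5 - 1/23 + 2*529) - 828)² = ((5 - 1/23 + 1058) - 828)² = (24448/23 - 828)² = (5404/23)² = 29203216/529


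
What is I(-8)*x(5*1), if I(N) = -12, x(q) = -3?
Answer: 36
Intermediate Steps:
I(-8)*x(5*1) = -12*(-3) = 36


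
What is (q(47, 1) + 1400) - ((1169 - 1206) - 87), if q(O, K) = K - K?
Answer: 1524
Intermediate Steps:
q(O, K) = 0
(q(47, 1) + 1400) - ((1169 - 1206) - 87) = (0 + 1400) - ((1169 - 1206) - 87) = 1400 - (-37 - 87) = 1400 - 1*(-124) = 1400 + 124 = 1524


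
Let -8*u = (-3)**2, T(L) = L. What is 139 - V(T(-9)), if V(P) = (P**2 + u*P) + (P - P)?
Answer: 383/8 ≈ 47.875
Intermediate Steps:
u = -9/8 (u = -1/8*(-3)**2 = -1/8*9 = -9/8 ≈ -1.1250)
V(P) = P**2 - 9*P/8 (V(P) = (P**2 - 9*P/8) + (P - P) = (P**2 - 9*P/8) + 0 = P**2 - 9*P/8)
139 - V(T(-9)) = 139 - (-9)*(-9 + 8*(-9))/8 = 139 - (-9)*(-9 - 72)/8 = 139 - (-9)*(-81)/8 = 139 - 1*729/8 = 139 - 729/8 = 383/8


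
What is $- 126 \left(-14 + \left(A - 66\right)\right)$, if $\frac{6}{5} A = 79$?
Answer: $1785$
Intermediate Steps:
$A = \frac{395}{6}$ ($A = \frac{5}{6} \cdot 79 = \frac{395}{6} \approx 65.833$)
$- 126 \left(-14 + \left(A - 66\right)\right) = - 126 \left(-14 + \left(\frac{395}{6} - 66\right)\right) = - 126 \left(-14 - \frac{1}{6}\right) = \left(-126\right) \left(- \frac{85}{6}\right) = 1785$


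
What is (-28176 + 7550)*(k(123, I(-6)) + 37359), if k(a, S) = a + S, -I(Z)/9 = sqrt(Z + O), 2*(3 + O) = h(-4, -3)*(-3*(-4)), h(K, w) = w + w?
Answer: -773103732 + 556902*I*sqrt(5) ≈ -7.731e+8 + 1.2453e+6*I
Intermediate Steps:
h(K, w) = 2*w
O = -39 (O = -3 + ((2*(-3))*(-3*(-4)))/2 = -3 + (-6*12)/2 = -3 + (1/2)*(-72) = -3 - 36 = -39)
I(Z) = -9*sqrt(-39 + Z) (I(Z) = -9*sqrt(Z - 39) = -9*sqrt(-39 + Z))
k(a, S) = S + a
(-28176 + 7550)*(k(123, I(-6)) + 37359) = (-28176 + 7550)*((-9*sqrt(-39 - 6) + 123) + 37359) = -20626*((-27*I*sqrt(5) + 123) + 37359) = -20626*((123 - 27*I*sqrt(5)) + 37359) = -20626*(37482 - 27*I*sqrt(5)) = -773103732 + 556902*I*sqrt(5)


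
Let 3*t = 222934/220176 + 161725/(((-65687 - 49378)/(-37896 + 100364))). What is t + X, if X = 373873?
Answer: 291015351481303/844485048 ≈ 3.4461e+5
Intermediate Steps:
t = -24714806869601/844485048 (t = (222934/220176 + 161725/(((-65687 - 49378)/(-37896 + 100364))))/3 = (222934*(1/220176) + 161725/((-115065/62468)))/3 = (111467/110088 + 161725/((-115065*1/62468)))/3 = (111467/110088 + 161725/(-115065/62468))/3 = (111467/110088 + 161725*(-62468/115065))/3 = (111467/110088 - 2020527460/23013)/3 = (1/3)*(-24714806869601/281495016) = -24714806869601/844485048 ≈ -29266.)
t + X = -24714806869601/844485048 + 373873 = 291015351481303/844485048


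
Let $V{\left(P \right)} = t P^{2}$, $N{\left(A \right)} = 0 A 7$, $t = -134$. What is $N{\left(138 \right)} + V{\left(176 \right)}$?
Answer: $-4150784$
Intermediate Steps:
$N{\left(A \right)} = 0$ ($N{\left(A \right)} = 0 \cdot 7 = 0$)
$V{\left(P \right)} = - 134 P^{2}$
$N{\left(138 \right)} + V{\left(176 \right)} = 0 - 134 \cdot 176^{2} = 0 - 4150784 = -4150784$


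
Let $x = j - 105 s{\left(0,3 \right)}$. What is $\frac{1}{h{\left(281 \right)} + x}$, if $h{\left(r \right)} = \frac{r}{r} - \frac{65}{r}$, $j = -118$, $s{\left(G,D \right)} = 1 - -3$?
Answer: $- \frac{281}{150962} \approx -0.0018614$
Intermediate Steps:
$s{\left(G,D \right)} = 4$ ($s{\left(G,D \right)} = 1 + 3 = 4$)
$h{\left(r \right)} = 1 - \frac{65}{r}$
$x = -538$ ($x = -118 - 420 = -538$)
$\frac{1}{h{\left(281 \right)} + x} = \frac{1}{\frac{-65 + 281}{281} - 538} = \frac{1}{\frac{1}{281} \cdot 216 - 538} = \frac{1}{\frac{216}{281} - 538} = \frac{1}{- \frac{150962}{281}} = - \frac{281}{150962}$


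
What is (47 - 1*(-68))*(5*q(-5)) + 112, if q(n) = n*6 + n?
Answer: -20013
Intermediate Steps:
q(n) = 7*n (q(n) = 6*n + n = 7*n)
(47 - 1*(-68))*(5*q(-5)) + 112 = (47 - 1*(-68))*(5*(7*(-5))) + 112 = (47 + 68)*(5*(-35)) + 112 = 115*(-175) + 112 = -20125 + 112 = -20013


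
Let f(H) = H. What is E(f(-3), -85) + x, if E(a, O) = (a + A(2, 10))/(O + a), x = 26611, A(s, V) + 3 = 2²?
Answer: 1170885/44 ≈ 26611.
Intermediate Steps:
A(s, V) = 1 (A(s, V) = -3 + 2² = -3 + 4 = 1)
E(a, O) = (1 + a)/(O + a) (E(a, O) = (a + 1)/(O + a) = (1 + a)/(O + a))
E(f(-3), -85) + x = (1 - 3)/(-85 - 3) + 26611 = -2/(-88) + 26611 = -1/88*(-2) + 26611 = 1/44 + 26611 = 1170885/44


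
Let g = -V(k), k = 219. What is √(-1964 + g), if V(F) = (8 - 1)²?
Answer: I*√2013 ≈ 44.866*I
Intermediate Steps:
V(F) = 49 (V(F) = 7² = 49)
g = -49 (g = -1*49 = -49)
√(-1964 + g) = √(-1964 - 49) = √(-2013) = I*√2013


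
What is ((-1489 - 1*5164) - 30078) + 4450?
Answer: -32281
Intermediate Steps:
((-1489 - 1*5164) - 30078) + 4450 = ((-1489 - 5164) - 30078) + 4450 = (-6653 - 30078) + 4450 = -36731 + 4450 = -32281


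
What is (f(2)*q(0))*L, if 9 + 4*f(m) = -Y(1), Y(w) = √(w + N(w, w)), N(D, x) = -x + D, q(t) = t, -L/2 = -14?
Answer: 0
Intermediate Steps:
L = 28 (L = -2*(-14) = 28)
N(D, x) = D - x
Y(w) = √w (Y(w) = √(w + (w - w)) = √(w + 0) = √w)
f(m) = -5/2 (f(m) = -9/4 + (-√1)/4 = -9/4 + (-1*1)/4 = -9/4 + (¼)*(-1) = -9/4 - ¼ = -5/2)
(f(2)*q(0))*L = -5/2*0*28 = 0*28 = 0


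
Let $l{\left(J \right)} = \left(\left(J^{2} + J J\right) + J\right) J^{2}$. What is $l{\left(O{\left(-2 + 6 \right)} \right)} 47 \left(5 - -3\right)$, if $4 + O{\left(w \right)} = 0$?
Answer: $168448$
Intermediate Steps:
$O{\left(w \right)} = -4$ ($O{\left(w \right)} = -4 + 0 = -4$)
$l{\left(J \right)} = J^{2} \left(J + 2 J^{2}\right)$ ($l{\left(J \right)} = \left(\left(J^{2} + J^{2}\right) + J\right) J^{2} = \left(2 J^{2} + J\right) J^{2} = \left(J + 2 J^{2}\right) J^{2} = J^{2} \left(J + 2 J^{2}\right)$)
$l{\left(O{\left(-2 + 6 \right)} \right)} 47 \left(5 - -3\right) = \left(-4\right)^{3} \left(1 + 2 \left(-4\right)\right) 47 \left(5 - -3\right) = - 64 \left(1 - 8\right) 47 \left(5 + 3\right) = \left(-64\right) \left(-7\right) 47 \cdot 8 = 448 \cdot 47 \cdot 8 = 21056 \cdot 8 = 168448$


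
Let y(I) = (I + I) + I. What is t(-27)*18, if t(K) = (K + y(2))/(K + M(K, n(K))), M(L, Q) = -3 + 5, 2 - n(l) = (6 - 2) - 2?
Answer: 378/25 ≈ 15.120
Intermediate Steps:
n(l) = 0 (n(l) = 2 - ((6 - 2) - 2) = 2 - (4 - 2) = 2 - 1*2 = 2 - 2 = 0)
M(L, Q) = 2
y(I) = 3*I (y(I) = 2*I + I = 3*I)
t(K) = (6 + K)/(2 + K) (t(K) = (K + 3*2)/(K + 2) = (K + 6)/(2 + K) = (6 + K)/(2 + K))
t(-27)*18 = ((6 - 27)/(2 - 27))*18 = (-21/(-25))*18 = -1/25*(-21)*18 = (21/25)*18 = 378/25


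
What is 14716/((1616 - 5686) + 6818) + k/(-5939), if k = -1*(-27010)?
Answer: 3293711/4080093 ≈ 0.80726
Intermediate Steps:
k = 27010
14716/((1616 - 5686) + 6818) + k/(-5939) = 14716/((1616 - 5686) + 6818) + 27010/(-5939) = 14716/(-4070 + 6818) + 27010*(-1/5939) = 14716/2748 - 27010/5939 = 14716*(1/2748) - 27010/5939 = 3679/687 - 27010/5939 = 3293711/4080093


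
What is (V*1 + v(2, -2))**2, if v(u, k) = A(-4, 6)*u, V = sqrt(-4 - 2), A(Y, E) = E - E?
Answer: -6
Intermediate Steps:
A(Y, E) = 0
V = I*sqrt(6) (V = sqrt(-6) = I*sqrt(6) ≈ 2.4495*I)
v(u, k) = 0 (v(u, k) = 0*u = 0)
(V*1 + v(2, -2))**2 = ((I*sqrt(6))*1 + 0)**2 = (I*sqrt(6) + 0)**2 = (I*sqrt(6))**2 = -6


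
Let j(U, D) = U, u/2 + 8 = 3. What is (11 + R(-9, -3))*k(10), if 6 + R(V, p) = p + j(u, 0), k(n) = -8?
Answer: 64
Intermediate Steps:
u = -10 (u = -16 + 2*3 = -16 + 6 = -10)
R(V, p) = -16 + p (R(V, p) = -6 + (p - 10) = -6 + (-10 + p) = -16 + p)
(11 + R(-9, -3))*k(10) = (11 + (-16 - 3))*(-8) = (11 - 19)*(-8) = -8*(-8) = 64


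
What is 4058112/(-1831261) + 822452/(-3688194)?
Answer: -8236614300850/3377022916317 ≈ -2.4390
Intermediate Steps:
4058112/(-1831261) + 822452/(-3688194) = 4058112*(-1/1831261) + 822452*(-1/3688194) = -4058112/1831261 - 411226/1844097 = -8236614300850/3377022916317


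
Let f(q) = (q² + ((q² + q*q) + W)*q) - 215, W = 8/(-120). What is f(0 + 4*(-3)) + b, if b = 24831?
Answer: 106524/5 ≈ 21305.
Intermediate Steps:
W = -1/15 (W = 8*(-1/120) = -1/15 ≈ -0.066667)
f(q) = -215 + q² + q*(-1/15 + 2*q²) (f(q) = (q² + ((q² + q*q) - 1/15)*q) - 215 = (q² + ((q² + q²) - 1/15)*q) - 215 = (q² + (2*q² - 1/15)*q) - 215 = (q² + (-1/15 + 2*q²)*q) - 215 = (q² + q*(-1/15 + 2*q²)) - 215 = -215 + q² + q*(-1/15 + 2*q²))
f(0 + 4*(-3)) + b = (-215 + (0 + 4*(-3))² + 2*(0 + 4*(-3))³ - (0 + 4*(-3))/15) + 24831 = (-215 + (0 - 12)² + 2*(0 - 12)³ - (0 - 12)/15) + 24831 = (-215 + (-12)² + 2*(-12)³ - 1/15*(-12)) + 24831 = (-215 + 144 + 2*(-1728) + ⅘) + 24831 = (-215 + 144 - 3456 + ⅘) + 24831 = -17631/5 + 24831 = 106524/5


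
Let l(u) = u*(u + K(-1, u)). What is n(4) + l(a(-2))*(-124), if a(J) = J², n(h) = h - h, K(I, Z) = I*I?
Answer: -2480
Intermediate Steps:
K(I, Z) = I²
n(h) = 0
l(u) = u*(1 + u) (l(u) = u*(u + (-1)²) = u*(u + 1) = u*(1 + u))
n(4) + l(a(-2))*(-124) = 0 + ((-2)²*(1 + (-2)²))*(-124) = 0 + (4*(1 + 4))*(-124) = 0 + (4*5)*(-124) = 0 + 20*(-124) = 0 - 2480 = -2480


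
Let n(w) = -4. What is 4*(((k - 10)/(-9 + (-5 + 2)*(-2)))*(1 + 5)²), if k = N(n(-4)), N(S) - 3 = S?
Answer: 528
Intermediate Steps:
N(S) = 3 + S
k = -1 (k = 3 - 4 = -1)
4*(((k - 10)/(-9 + (-5 + 2)*(-2)))*(1 + 5)²) = 4*(((-1 - 10)/(-9 + (-5 + 2)*(-2)))*(1 + 5)²) = 4*(-11/(-9 - 3*(-2))*6²) = 4*(-11/(-9 + 6)*36) = 4*(-11/(-3)*36) = 4*(-11*(-⅓)*36) = 4*((11/3)*36) = 4*132 = 528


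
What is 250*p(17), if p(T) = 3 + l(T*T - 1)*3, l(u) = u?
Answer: 216750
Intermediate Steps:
p(T) = 3*T**2 (p(T) = 3 + (T*T - 1)*3 = 3 + (T**2 - 1)*3 = 3 + (-1 + T**2)*3 = 3 + (-3 + 3*T**2) = 3*T**2)
250*p(17) = 250*(3*17**2) = 250*(3*289) = 250*867 = 216750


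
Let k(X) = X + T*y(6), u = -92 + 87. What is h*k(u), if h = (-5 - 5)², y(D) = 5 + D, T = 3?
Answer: 2800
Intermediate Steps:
u = -5
h = 100 (h = (-10)² = 100)
k(X) = 33 + X (k(X) = X + 3*(5 + 6) = X + 3*11 = X + 33 = 33 + X)
h*k(u) = 100*(33 - 5) = 100*28 = 2800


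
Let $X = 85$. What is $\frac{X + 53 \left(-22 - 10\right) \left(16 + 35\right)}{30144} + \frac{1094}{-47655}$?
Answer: $- \frac{1383631247}{478837440} \approx -2.8896$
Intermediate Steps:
$\frac{X + 53 \left(-22 - 10\right) \left(16 + 35\right)}{30144} + \frac{1094}{-47655} = \frac{85 + 53 \left(-22 - 10\right) \left(16 + 35\right)}{30144} + \frac{1094}{-47655} = \left(85 + 53 \left(\left(-32\right) 51\right)\right) \frac{1}{30144} + 1094 \left(- \frac{1}{47655}\right) = \left(85 + 53 \left(-1632\right)\right) \frac{1}{30144} - \frac{1094}{47655} = \left(85 - 86496\right) \frac{1}{30144} - \frac{1094}{47655} = \left(-86411\right) \frac{1}{30144} - \frac{1094}{47655} = - \frac{86411}{30144} - \frac{1094}{47655} = - \frac{1383631247}{478837440}$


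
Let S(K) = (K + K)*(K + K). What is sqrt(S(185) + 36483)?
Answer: sqrt(173383) ≈ 416.39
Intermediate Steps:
S(K) = 4*K**2 (S(K) = (2*K)*(2*K) = 4*K**2)
sqrt(S(185) + 36483) = sqrt(4*185**2 + 36483) = sqrt(4*34225 + 36483) = sqrt(136900 + 36483) = sqrt(173383)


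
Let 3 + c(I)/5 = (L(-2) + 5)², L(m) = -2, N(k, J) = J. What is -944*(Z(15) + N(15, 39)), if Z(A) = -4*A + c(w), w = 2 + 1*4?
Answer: -8496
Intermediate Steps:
w = 6 (w = 2 + 4 = 6)
c(I) = 30 (c(I) = -15 + 5*(-2 + 5)² = -15 + 5*3² = -15 + 5*9 = -15 + 45 = 30)
Z(A) = 30 - 4*A (Z(A) = -4*A + 30 = 30 - 4*A)
-944*(Z(15) + N(15, 39)) = -944*((30 - 4*15) + 39) = -944*((30 - 60) + 39) = -944*(-30 + 39) = -944*9 = -8496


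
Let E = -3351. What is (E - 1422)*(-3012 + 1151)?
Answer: 8882553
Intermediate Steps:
(E - 1422)*(-3012 + 1151) = (-3351 - 1422)*(-3012 + 1151) = -4773*(-1861) = 8882553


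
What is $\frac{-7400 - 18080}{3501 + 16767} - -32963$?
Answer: $\frac{167017151}{5067} \approx 32962.0$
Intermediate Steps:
$\frac{-7400 - 18080}{3501 + 16767} - -32963 = - \frac{25480}{20268} + 32963 = \left(-25480\right) \frac{1}{20268} + 32963 = - \frac{6370}{5067} + 32963 = \frac{167017151}{5067}$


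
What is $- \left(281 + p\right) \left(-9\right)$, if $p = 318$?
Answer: $5391$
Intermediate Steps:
$- \left(281 + p\right) \left(-9\right) = - \left(281 + 318\right) \left(-9\right) = - 599 \left(-9\right) = \left(-1\right) \left(-5391\right) = 5391$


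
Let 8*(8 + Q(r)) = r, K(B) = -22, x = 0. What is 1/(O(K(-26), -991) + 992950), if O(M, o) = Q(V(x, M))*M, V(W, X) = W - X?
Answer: 2/1986131 ≈ 1.0070e-6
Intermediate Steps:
Q(r) = -8 + r/8
O(M, o) = M*(-8 - M/8) (O(M, o) = (-8 + (0 - M)/8)*M = (-8 + (-M)/8)*M = (-8 - M/8)*M = M*(-8 - M/8))
1/(O(K(-26), -991) + 992950) = 1/((⅛)*(-22)*(-64 - 1*(-22)) + 992950) = 1/((⅛)*(-22)*(-64 + 22) + 992950) = 1/((⅛)*(-22)*(-42) + 992950) = 1/(231/2 + 992950) = 1/(1986131/2) = 2/1986131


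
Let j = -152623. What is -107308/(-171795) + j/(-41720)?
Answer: 6139351609/1433457480 ≈ 4.2829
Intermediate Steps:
-107308/(-171795) + j/(-41720) = -107308/(-171795) - 152623/(-41720) = -107308*(-1/171795) - 152623*(-1/41720) = 107308/171795 + 152623/41720 = 6139351609/1433457480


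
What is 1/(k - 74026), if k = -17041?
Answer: -1/91067 ≈ -1.0981e-5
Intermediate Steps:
1/(k - 74026) = 1/(-17041 - 74026) = 1/(-91067) = -1/91067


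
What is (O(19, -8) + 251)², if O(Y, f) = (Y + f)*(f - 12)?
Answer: 961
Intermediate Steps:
O(Y, f) = (-12 + f)*(Y + f) (O(Y, f) = (Y + f)*(-12 + f) = (-12 + f)*(Y + f))
(O(19, -8) + 251)² = (((-8)² - 12*19 - 12*(-8) + 19*(-8)) + 251)² = ((64 - 228 + 96 - 152) + 251)² = (-220 + 251)² = 31² = 961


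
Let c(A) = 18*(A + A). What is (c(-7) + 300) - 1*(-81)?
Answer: 129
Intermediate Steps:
c(A) = 36*A (c(A) = 18*(2*A) = 36*A)
(c(-7) + 300) - 1*(-81) = (36*(-7) + 300) - 1*(-81) = (-252 + 300) + 81 = 48 + 81 = 129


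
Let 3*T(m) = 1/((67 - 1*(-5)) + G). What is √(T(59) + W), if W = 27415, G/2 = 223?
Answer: √66204923694/1554 ≈ 165.57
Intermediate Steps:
G = 446 (G = 2*223 = 446)
T(m) = 1/1554 (T(m) = 1/(3*((67 - 1*(-5)) + 446)) = 1/(3*((67 + 5) + 446)) = 1/(3*(72 + 446)) = (⅓)/518 = (⅓)*(1/518) = 1/1554)
√(T(59) + W) = √(1/1554 + 27415) = √(42602911/1554) = √66204923694/1554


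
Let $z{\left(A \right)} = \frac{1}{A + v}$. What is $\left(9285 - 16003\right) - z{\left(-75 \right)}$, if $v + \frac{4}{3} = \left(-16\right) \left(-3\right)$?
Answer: $- \frac{571027}{85} \approx -6718.0$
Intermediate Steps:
$v = \frac{140}{3}$ ($v = - \frac{4}{3} - -48 = - \frac{4}{3} + 48 = \frac{140}{3} \approx 46.667$)
$z{\left(A \right)} = \frac{1}{\frac{140}{3} + A}$ ($z{\left(A \right)} = \frac{1}{A + \frac{140}{3}} = \frac{1}{\frac{140}{3} + A}$)
$\left(9285 - 16003\right) - z{\left(-75 \right)} = \left(9285 - 16003\right) - \frac{3}{140 + 3 \left(-75\right)} = -6718 - \frac{3}{140 - 225} = -6718 - \frac{3}{-85} = -6718 - 3 \left(- \frac{1}{85}\right) = -6718 - - \frac{3}{85} = -6718 + \frac{3}{85} = - \frac{571027}{85}$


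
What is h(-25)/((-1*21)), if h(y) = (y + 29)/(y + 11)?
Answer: 2/147 ≈ 0.013605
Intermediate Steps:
h(y) = (29 + y)/(11 + y)
h(-25)/((-1*21)) = ((29 - 25)/(11 - 25))/((-1*21)) = (4/(-14))/(-21) = -1/14*4*(-1/21) = -2/7*(-1/21) = 2/147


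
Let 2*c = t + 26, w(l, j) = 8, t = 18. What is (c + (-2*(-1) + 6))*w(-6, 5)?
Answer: 240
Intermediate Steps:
c = 22 (c = (18 + 26)/2 = (½)*44 = 22)
(c + (-2*(-1) + 6))*w(-6, 5) = (22 + (-2*(-1) + 6))*8 = (22 + (2 + 6))*8 = (22 + 8)*8 = 30*8 = 240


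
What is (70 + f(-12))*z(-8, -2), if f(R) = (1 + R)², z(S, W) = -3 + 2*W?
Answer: -1337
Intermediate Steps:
(70 + f(-12))*z(-8, -2) = (70 + (1 - 12)²)*(-3 + 2*(-2)) = (70 + (-11)²)*(-3 - 4) = (70 + 121)*(-7) = 191*(-7) = -1337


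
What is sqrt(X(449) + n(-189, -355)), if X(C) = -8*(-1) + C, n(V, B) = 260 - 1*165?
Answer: 2*sqrt(138) ≈ 23.495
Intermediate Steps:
n(V, B) = 95 (n(V, B) = 260 - 165 = 95)
X(C) = 8 + C
sqrt(X(449) + n(-189, -355)) = sqrt((8 + 449) + 95) = sqrt(457 + 95) = sqrt(552) = 2*sqrt(138)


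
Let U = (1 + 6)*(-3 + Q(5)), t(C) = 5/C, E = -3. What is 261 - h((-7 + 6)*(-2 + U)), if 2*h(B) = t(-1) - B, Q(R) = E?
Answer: 571/2 ≈ 285.50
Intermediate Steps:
Q(R) = -3
U = -42 (U = (1 + 6)*(-3 - 3) = 7*(-6) = -42)
h(B) = -5/2 - B/2 (h(B) = (5/(-1) - B)/2 = (5*(-1) - B)/2 = (-5 - B)/2 = -5/2 - B/2)
261 - h((-7 + 6)*(-2 + U)) = 261 - (-5/2 - (-7 + 6)*(-2 - 42)/2) = 261 - (-5/2 - (-1)*(-44)/2) = 261 - (-5/2 - ½*44) = 261 - (-5/2 - 22) = 261 - 1*(-49/2) = 261 + 49/2 = 571/2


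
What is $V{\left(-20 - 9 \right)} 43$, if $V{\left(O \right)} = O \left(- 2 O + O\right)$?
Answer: $-36163$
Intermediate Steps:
$V{\left(O \right)} = - O^{2}$ ($V{\left(O \right)} = O \left(- O\right) = - O^{2}$)
$V{\left(-20 - 9 \right)} 43 = - \left(-20 - 9\right)^{2} \cdot 43 = - \left(-29\right)^{2} \cdot 43 = \left(-1\right) 841 \cdot 43 = \left(-841\right) 43 = -36163$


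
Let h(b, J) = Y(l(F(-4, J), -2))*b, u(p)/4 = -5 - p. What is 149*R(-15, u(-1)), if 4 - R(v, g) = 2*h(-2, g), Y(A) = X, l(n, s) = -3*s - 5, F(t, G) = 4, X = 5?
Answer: 3576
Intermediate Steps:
l(n, s) = -5 - 3*s
Y(A) = 5
u(p) = -20 - 4*p (u(p) = 4*(-5 - p) = -20 - 4*p)
h(b, J) = 5*b
R(v, g) = 24 (R(v, g) = 4 - 2*5*(-2) = 4 - 2*(-10) = 4 - 1*(-20) = 4 + 20 = 24)
149*R(-15, u(-1)) = 149*24 = 3576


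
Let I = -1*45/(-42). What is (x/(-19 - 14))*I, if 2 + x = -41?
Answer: 215/154 ≈ 1.3961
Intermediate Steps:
x = -43 (x = -2 - 41 = -43)
I = 15/14 (I = -45*(-1/42) = 15/14 ≈ 1.0714)
(x/(-19 - 14))*I = (-43/(-19 - 14))*(15/14) = (-43/(-33))*(15/14) = -1/33*(-43)*(15/14) = (43/33)*(15/14) = 215/154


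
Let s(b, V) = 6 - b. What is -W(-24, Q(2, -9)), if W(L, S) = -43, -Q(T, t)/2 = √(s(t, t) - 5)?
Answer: 43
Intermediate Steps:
Q(T, t) = -2*√(1 - t) (Q(T, t) = -2*√((6 - t) - 5) = -2*√(1 - t))
-W(-24, Q(2, -9)) = -1*(-43) = 43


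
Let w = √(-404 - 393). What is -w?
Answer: -I*√797 ≈ -28.231*I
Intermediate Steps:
w = I*√797 (w = √(-797) = I*√797 ≈ 28.231*I)
-w = -I*√797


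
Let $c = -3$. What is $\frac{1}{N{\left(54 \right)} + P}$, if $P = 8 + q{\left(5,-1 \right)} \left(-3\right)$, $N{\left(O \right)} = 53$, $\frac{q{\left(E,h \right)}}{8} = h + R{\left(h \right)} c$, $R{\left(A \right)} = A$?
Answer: $\frac{1}{13} \approx 0.076923$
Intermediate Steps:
$q{\left(E,h \right)} = - 16 h$ ($q{\left(E,h \right)} = 8 \left(h + h \left(-3\right)\right) = 8 \left(h - 3 h\right) = 8 \left(- 2 h\right) = - 16 h$)
$P = -40$ ($P = 8 + \left(-16\right) \left(-1\right) \left(-3\right) = 8 + 16 \left(-3\right) = 8 - 48 = -40$)
$\frac{1}{N{\left(54 \right)} + P} = \frac{1}{53 - 40} = \frac{1}{13}$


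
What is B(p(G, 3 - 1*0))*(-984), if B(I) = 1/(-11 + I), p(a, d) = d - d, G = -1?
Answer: 984/11 ≈ 89.455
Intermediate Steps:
p(a, d) = 0
B(p(G, 3 - 1*0))*(-984) = -984/(-11 + 0) = -984/(-11) = -1/11*(-984) = 984/11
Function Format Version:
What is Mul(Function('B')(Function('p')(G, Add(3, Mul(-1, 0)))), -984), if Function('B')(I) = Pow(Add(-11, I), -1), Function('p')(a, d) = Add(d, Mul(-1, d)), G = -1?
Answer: Rational(984, 11) ≈ 89.455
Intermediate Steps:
Function('p')(a, d) = 0
Mul(Function('B')(Function('p')(G, Add(3, Mul(-1, 0)))), -984) = Mul(Pow(Add(-11, 0), -1), -984) = Mul(Pow(-11, -1), -984) = Mul(Rational(-1, 11), -984) = Rational(984, 11)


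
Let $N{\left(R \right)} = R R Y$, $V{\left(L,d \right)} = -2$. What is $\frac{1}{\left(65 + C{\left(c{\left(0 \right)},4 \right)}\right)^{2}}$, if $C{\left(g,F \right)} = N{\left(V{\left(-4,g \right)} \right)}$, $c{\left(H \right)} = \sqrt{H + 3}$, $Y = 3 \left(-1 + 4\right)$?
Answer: $\frac{1}{10201} \approx 9.803 \cdot 10^{-5}$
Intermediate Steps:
$Y = 9$ ($Y = 3 \cdot 3 = 9$)
$c{\left(H \right)} = \sqrt{3 + H}$
$N{\left(R \right)} = 9 R^{2}$ ($N{\left(R \right)} = R R 9 = R^{2} \cdot 9 = 9 R^{2}$)
$C{\left(g,F \right)} = 36$ ($C{\left(g,F \right)} = 9 \left(-2\right)^{2} = 9 \cdot 4 = 36$)
$\frac{1}{\left(65 + C{\left(c{\left(0 \right)},4 \right)}\right)^{2}} = \frac{1}{\left(65 + 36\right)^{2}} = \frac{1}{101^{2}} = \frac{1}{10201}$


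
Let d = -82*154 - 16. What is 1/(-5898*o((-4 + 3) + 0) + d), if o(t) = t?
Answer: -1/6746 ≈ -0.00014824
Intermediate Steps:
d = -12644 (d = -12628 - 16 = -12644)
1/(-5898*o((-4 + 3) + 0) + d) = 1/(-5898*((-4 + 3) + 0) - 12644) = 1/(-5898*(-1 + 0) - 12644) = 1/(-5898*(-1) - 12644) = 1/(5898 - 12644) = 1/(-6746) = -1/6746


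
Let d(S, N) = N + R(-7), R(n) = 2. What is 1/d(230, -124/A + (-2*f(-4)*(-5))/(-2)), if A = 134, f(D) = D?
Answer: 67/1412 ≈ 0.047450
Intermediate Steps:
d(S, N) = 2 + N (d(S, N) = N + 2 = 2 + N)
1/d(230, -124/A + (-2*f(-4)*(-5))/(-2)) = 1/(2 + (-124/134 + (-2*(-4)*(-5))/(-2))) = 1/(2 + (-124*1/134 + (8*(-5))*(-1/2))) = 1/(2 + (-62/67 - 40*(-1/2))) = 1/(2 + (-62/67 + 20)) = 1/(2 + 1278/67) = 1/(1412/67) = 67/1412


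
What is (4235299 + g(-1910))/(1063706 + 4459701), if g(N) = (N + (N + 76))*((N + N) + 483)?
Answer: 16729027/5523407 ≈ 3.0288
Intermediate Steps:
g(N) = (76 + 2*N)*(483 + 2*N) (g(N) = (N + (76 + N))*(2*N + 483) = (76 + 2*N)*(483 + 2*N))
(4235299 + g(-1910))/(1063706 + 4459701) = (4235299 + (36708 + 4*(-1910)² + 1118*(-1910)))/(1063706 + 4459701) = (4235299 + (36708 + 4*3648100 - 2135380))/5523407 = (4235299 + (36708 + 14592400 - 2135380))*(1/5523407) = (4235299 + 12493728)*(1/5523407) = 16729027*(1/5523407) = 16729027/5523407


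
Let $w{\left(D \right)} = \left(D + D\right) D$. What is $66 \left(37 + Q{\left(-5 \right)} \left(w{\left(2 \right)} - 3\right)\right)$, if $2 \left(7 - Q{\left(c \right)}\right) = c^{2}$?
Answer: $627$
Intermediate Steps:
$Q{\left(c \right)} = 7 - \frac{c^{2}}{2}$
$w{\left(D \right)} = 2 D^{2}$ ($w{\left(D \right)} = 2 D D = 2 D^{2}$)
$66 \left(37 + Q{\left(-5 \right)} \left(w{\left(2 \right)} - 3\right)\right) = 66 \left(37 + \left(7 - \frac{\left(-5\right)^{2}}{2}\right) \left(2 \cdot 2^{2} - 3\right)\right) = 66 \left(37 + \left(7 - \frac{25}{2}\right) \left(2 \cdot 4 - 3\right)\right) = 66 \left(37 + \left(7 - \frac{25}{2}\right) \left(8 - 3\right)\right) = 66 \left(37 - \frac{55}{2}\right) = 66 \cdot \frac{19}{2} = 627$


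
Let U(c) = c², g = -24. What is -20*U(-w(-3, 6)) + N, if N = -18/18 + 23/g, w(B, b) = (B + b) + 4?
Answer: -23567/24 ≈ -981.96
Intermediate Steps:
w(B, b) = 4 + B + b
N = -47/24 (N = -18/18 + 23/(-24) = -18*1/18 + 23*(-1/24) = -1 - 23/24 = -47/24 ≈ -1.9583)
-20*U(-w(-3, 6)) + N = -20*(4 - 3 + 6)² - 47/24 = -20*(-1*7)² - 47/24 = -20*(-7)² - 47/24 = -20*49 - 47/24 = -980 - 47/24 = -23567/24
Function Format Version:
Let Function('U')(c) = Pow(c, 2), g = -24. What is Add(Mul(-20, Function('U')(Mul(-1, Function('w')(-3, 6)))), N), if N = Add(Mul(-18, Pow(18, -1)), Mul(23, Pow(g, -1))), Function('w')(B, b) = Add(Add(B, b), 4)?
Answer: Rational(-23567, 24) ≈ -981.96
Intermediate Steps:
Function('w')(B, b) = Add(4, B, b)
N = Rational(-47, 24) (N = Add(Mul(-18, Pow(18, -1)), Mul(23, Pow(-24, -1))) = Add(Mul(-18, Rational(1, 18)), Mul(23, Rational(-1, 24))) = Add(-1, Rational(-23, 24)) = Rational(-47, 24) ≈ -1.9583)
Add(Mul(-20, Function('U')(Mul(-1, Function('w')(-3, 6)))), N) = Add(Mul(-20, Pow(Mul(-1, Add(4, -3, 6)), 2)), Rational(-47, 24)) = Add(Mul(-20, Pow(Mul(-1, 7), 2)), Rational(-47, 24)) = Add(Mul(-20, Pow(-7, 2)), Rational(-47, 24)) = Add(Mul(-20, 49), Rational(-47, 24)) = Add(-980, Rational(-47, 24)) = Rational(-23567, 24)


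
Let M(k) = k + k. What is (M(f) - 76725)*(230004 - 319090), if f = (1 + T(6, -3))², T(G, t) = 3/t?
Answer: 6835123350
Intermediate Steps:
f = 0 (f = (1 + 3/(-3))² = (1 + 3*(-⅓))² = (1 - 1)² = 0² = 0)
M(k) = 2*k
(M(f) - 76725)*(230004 - 319090) = (2*0 - 76725)*(230004 - 319090) = (0 - 76725)*(-89086) = -76725*(-89086) = 6835123350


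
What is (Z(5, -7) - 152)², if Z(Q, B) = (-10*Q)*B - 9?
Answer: 35721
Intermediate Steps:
Z(Q, B) = -9 - 10*B*Q (Z(Q, B) = -10*B*Q - 9 = -9 - 10*B*Q)
(Z(5, -7) - 152)² = ((-9 - 10*(-7)*5) - 152)² = ((-9 + 350) - 152)² = (341 - 152)² = 189² = 35721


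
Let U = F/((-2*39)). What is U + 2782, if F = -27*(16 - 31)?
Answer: 72197/26 ≈ 2776.8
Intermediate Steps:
F = 405 (F = -27*(-15) = 405)
U = -135/26 (U = 405/((-2*39)) = 405/(-78) = 405*(-1/78) = -135/26 ≈ -5.1923)
U + 2782 = -135/26 + 2782 = 72197/26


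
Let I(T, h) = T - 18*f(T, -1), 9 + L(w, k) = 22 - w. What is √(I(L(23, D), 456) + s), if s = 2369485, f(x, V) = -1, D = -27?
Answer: 63*√597 ≈ 1539.3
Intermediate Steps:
L(w, k) = 13 - w (L(w, k) = -9 + (22 - w) = 13 - w)
I(T, h) = 18 + T (I(T, h) = T - 18*(-1) = T + 18 = 18 + T)
√(I(L(23, D), 456) + s) = √((18 + (13 - 1*23)) + 2369485) = √((18 + (13 - 23)) + 2369485) = √((18 - 10) + 2369485) = √(8 + 2369485) = √2369493 = 63*√597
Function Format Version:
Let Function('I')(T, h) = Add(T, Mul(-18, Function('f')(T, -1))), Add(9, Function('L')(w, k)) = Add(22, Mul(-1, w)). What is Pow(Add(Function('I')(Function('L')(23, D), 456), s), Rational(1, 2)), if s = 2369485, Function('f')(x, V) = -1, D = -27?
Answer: Mul(63, Pow(597, Rational(1, 2))) ≈ 1539.3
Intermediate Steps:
Function('L')(w, k) = Add(13, Mul(-1, w)) (Function('L')(w, k) = Add(-9, Add(22, Mul(-1, w))) = Add(13, Mul(-1, w)))
Function('I')(T, h) = Add(18, T) (Function('I')(T, h) = Add(T, Mul(-18, -1)) = Add(T, 18) = Add(18, T))
Pow(Add(Function('I')(Function('L')(23, D), 456), s), Rational(1, 2)) = Pow(Add(Add(18, Add(13, Mul(-1, 23))), 2369485), Rational(1, 2)) = Pow(Add(Add(18, Add(13, -23)), 2369485), Rational(1, 2)) = Pow(Add(Add(18, -10), 2369485), Rational(1, 2)) = Pow(Add(8, 2369485), Rational(1, 2)) = Pow(2369493, Rational(1, 2)) = Mul(63, Pow(597, Rational(1, 2)))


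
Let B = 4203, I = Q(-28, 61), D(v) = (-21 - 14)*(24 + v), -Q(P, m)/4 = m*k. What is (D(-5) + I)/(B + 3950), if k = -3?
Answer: 67/8153 ≈ 0.0082178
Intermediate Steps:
Q(P, m) = 12*m (Q(P, m) = -4*m*(-3) = -(-12)*m = 12*m)
D(v) = -840 - 35*v (D(v) = -35*(24 + v) = -840 - 35*v)
I = 732 (I = 12*61 = 732)
(D(-5) + I)/(B + 3950) = ((-840 - 35*(-5)) + 732)/(4203 + 3950) = ((-840 + 175) + 732)/8153 = (-665 + 732)*(1/8153) = 67*(1/8153) = 67/8153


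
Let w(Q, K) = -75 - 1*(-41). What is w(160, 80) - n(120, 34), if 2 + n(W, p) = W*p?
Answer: -4112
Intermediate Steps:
w(Q, K) = -34 (w(Q, K) = -75 + 41 = -34)
n(W, p) = -2 + W*p
w(160, 80) - n(120, 34) = -34 - (-2 + 120*34) = -34 - (-2 + 4080) = -34 - 1*4078 = -34 - 4078 = -4112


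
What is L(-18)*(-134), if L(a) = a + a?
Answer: 4824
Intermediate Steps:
L(a) = 2*a
L(-18)*(-134) = (2*(-18))*(-134) = -36*(-134) = 4824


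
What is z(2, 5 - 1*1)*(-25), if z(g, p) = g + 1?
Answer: -75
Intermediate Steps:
z(g, p) = 1 + g
z(2, 5 - 1*1)*(-25) = (1 + 2)*(-25) = 3*(-25) = -75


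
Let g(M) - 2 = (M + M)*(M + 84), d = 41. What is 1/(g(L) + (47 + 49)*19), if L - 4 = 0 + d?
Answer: 1/13436 ≈ 7.4427e-5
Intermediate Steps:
L = 45 (L = 4 + (0 + 41) = 4 + 41 = 45)
g(M) = 2 + 2*M*(84 + M) (g(M) = 2 + (M + M)*(M + 84) = 2 + (2*M)*(84 + M) = 2 + 2*M*(84 + M))
1/(g(L) + (47 + 49)*19) = 1/((2 + 2*45² + 168*45) + (47 + 49)*19) = 1/((2 + 2*2025 + 7560) + 96*19) = 1/((2 + 4050 + 7560) + 1824) = 1/(11612 + 1824) = 1/13436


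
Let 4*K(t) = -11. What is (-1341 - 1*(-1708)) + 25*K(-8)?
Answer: 1193/4 ≈ 298.25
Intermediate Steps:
K(t) = -11/4 (K(t) = (1/4)*(-11) = -11/4)
(-1341 - 1*(-1708)) + 25*K(-8) = (-1341 - 1*(-1708)) + 25*(-11/4) = (-1341 + 1708) - 275/4 = 367 - 275/4 = 1193/4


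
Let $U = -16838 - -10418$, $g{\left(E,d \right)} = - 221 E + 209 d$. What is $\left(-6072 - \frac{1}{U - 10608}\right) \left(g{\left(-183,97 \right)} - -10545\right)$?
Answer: $- \frac{7367960902915}{17028} \approx -4.327 \cdot 10^{8}$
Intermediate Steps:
$U = -6420$ ($U = -16838 + 10418 = -6420$)
$\left(-6072 - \frac{1}{U - 10608}\right) \left(g{\left(-183,97 \right)} - -10545\right) = \left(-6072 - \frac{1}{-6420 - 10608}\right) \left(\left(\left(-221\right) \left(-183\right) + 209 \cdot 97\right) - -10545\right) = \left(-6072 - \frac{1}{-17028}\right) \left(\left(40443 + 20273\right) + 10545\right) = \left(-6072 - - \frac{1}{17028}\right) \left(60716 + 10545\right) = \left(-6072 + \frac{1}{17028}\right) 71261 = \left(- \frac{103394015}{17028}\right) 71261 = - \frac{7367960902915}{17028}$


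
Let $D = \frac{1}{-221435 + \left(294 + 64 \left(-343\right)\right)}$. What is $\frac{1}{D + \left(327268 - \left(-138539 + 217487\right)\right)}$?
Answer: $\frac{243093}{60364853759} \approx 4.0271 \cdot 10^{-6}$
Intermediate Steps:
$D = - \frac{1}{243093}$ ($D = \frac{1}{-221435 + \left(294 - 21952\right)} = \frac{1}{-221435 - 21658} = \frac{1}{-243093} = - \frac{1}{243093} \approx -4.1137 \cdot 10^{-6}$)
$\frac{1}{D + \left(327268 - \left(-138539 + 217487\right)\right)} = \frac{1}{- \frac{1}{243093} + \left(327268 - \left(-138539 + 217487\right)\right)} = \frac{1}{- \frac{1}{243093} + \left(327268 - 78948\right)} = \frac{1}{- \frac{1}{243093} + 248320} = \frac{1}{\frac{60364853759}{243093}} = \frac{243093}{60364853759}$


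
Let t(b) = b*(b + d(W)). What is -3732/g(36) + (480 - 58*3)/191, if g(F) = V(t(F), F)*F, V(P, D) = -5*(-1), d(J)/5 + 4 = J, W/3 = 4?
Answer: -54811/2865 ≈ -19.131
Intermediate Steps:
W = 12 (W = 3*4 = 12)
d(J) = -20 + 5*J
t(b) = b*(40 + b) (t(b) = b*(b + (-20 + 5*12)) = b*(b + (-20 + 60)) = b*(b + 40) = b*(40 + b))
V(P, D) = 5
g(F) = 5*F
-3732/g(36) + (480 - 58*3)/191 = -3732/(5*36) + (480 - 58*3)/191 = -3732/180 + (480 - 1*174)*(1/191) = -3732*1/180 + (480 - 174)*(1/191) = -311/15 + 306*(1/191) = -311/15 + 306/191 = -54811/2865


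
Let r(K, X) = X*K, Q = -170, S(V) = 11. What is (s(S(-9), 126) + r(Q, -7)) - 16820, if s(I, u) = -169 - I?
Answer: -15810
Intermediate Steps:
r(K, X) = K*X
(s(S(-9), 126) + r(Q, -7)) - 16820 = ((-169 - 1*11) - 170*(-7)) - 16820 = ((-169 - 11) + 1190) - 16820 = (-180 + 1190) - 16820 = 1010 - 16820 = -15810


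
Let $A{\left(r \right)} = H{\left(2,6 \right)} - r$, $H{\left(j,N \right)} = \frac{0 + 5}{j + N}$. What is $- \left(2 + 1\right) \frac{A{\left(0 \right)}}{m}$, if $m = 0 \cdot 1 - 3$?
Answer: $\frac{5}{8} \approx 0.625$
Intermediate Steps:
$H{\left(j,N \right)} = \frac{5}{N + j}$
$m = -3$ ($m = 0 - 3 = -3$)
$A{\left(r \right)} = \frac{5}{8} - r$ ($A{\left(r \right)} = \frac{5}{6 + 2} - r = \frac{5}{8} - r$)
$- \left(2 + 1\right) \frac{A{\left(0 \right)}}{m} = - \left(2 + 1\right) \frac{\frac{5}{8} - 0}{-3} = - 3 \left(\frac{5}{8} + 0\right) \left(- \frac{1}{3}\right) = - 3 \cdot \frac{5}{8} \left(- \frac{1}{3}\right) = - \frac{3 \left(-5\right)}{24} = \left(-1\right) \left(- \frac{5}{8}\right) = \frac{5}{8}$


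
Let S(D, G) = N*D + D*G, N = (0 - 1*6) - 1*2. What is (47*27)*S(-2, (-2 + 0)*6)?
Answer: 50760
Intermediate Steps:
N = -8 (N = (0 - 6) - 2 = -6 - 2 = -8)
S(D, G) = -8*D + D*G
(47*27)*S(-2, (-2 + 0)*6) = (47*27)*(-2*(-8 + (-2 + 0)*6)) = 1269*(-2*(-8 - 2*6)) = 1269*(-2*(-8 - 12)) = 1269*(-2*(-20)) = 1269*40 = 50760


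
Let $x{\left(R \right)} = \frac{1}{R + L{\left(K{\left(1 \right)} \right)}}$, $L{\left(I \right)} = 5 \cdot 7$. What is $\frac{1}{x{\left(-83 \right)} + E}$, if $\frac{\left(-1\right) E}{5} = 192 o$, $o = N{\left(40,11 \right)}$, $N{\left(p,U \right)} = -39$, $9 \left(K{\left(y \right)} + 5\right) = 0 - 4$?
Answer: $\frac{48}{1797119} \approx 2.6709 \cdot 10^{-5}$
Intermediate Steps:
$K{\left(y \right)} = - \frac{49}{9}$ ($K{\left(y \right)} = -5 + \frac{0 - 4}{9} = -5 + \frac{1}{9} \left(-4\right) = -5 - \frac{4}{9} = - \frac{49}{9}$)
$L{\left(I \right)} = 35$
$o = -39$
$x{\left(R \right)} = \frac{1}{35 + R}$ ($x{\left(R \right)} = \frac{1}{R + 35} = \frac{1}{35 + R}$)
$E = 37440$ ($E = - 5 \cdot 192 \left(-39\right) = \left(-5\right) \left(-7488\right) = 37440$)
$\frac{1}{x{\left(-83 \right)} + E} = \frac{1}{\frac{1}{35 - 83} + 37440} = \frac{1}{\frac{1}{-48} + 37440} = \frac{1}{- \frac{1}{48} + 37440} = \frac{1}{\frac{1797119}{48}} = \frac{48}{1797119}$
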